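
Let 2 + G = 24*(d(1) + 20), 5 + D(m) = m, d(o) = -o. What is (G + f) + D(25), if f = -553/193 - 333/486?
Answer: 4903025/10422 ≈ 470.45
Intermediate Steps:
D(m) = -5 + m
f = -37003/10422 (f = -553*1/193 - 333*1/486 = -553/193 - 37/54 = -37003/10422 ≈ -3.5505)
G = 454 (G = -2 + 24*(-1*1 + 20) = -2 + 24*(-1 + 20) = -2 + 24*19 = -2 + 456 = 454)
(G + f) + D(25) = (454 - 37003/10422) + (-5 + 25) = 4694585/10422 + 20 = 4903025/10422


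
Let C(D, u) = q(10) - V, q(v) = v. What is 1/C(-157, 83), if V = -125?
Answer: 1/135 ≈ 0.0074074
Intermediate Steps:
C(D, u) = 135 (C(D, u) = 10 - 1*(-125) = 10 + 125 = 135)
1/C(-157, 83) = 1/135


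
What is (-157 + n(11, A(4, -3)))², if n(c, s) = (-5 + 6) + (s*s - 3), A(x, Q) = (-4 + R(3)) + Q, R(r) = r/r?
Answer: 15129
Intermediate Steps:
R(r) = 1
A(x, Q) = -3 + Q (A(x, Q) = (-4 + 1) + Q = -3 + Q)
n(c, s) = -2 + s² (n(c, s) = 1 + (s² - 3) = 1 + (-3 + s²) = -2 + s²)
(-157 + n(11, A(4, -3)))² = (-157 + (-2 + (-3 - 3)²))² = (-157 + (-2 + (-6)²))² = (-157 + (-2 + 36))² = (-157 + 34)² = (-123)² = 15129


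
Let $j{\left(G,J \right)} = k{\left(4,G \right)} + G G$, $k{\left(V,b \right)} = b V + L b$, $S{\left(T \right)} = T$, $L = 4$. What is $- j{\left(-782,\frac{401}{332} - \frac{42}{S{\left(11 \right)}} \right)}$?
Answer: $-605268$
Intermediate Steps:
$k{\left(V,b \right)} = 4 b + V b$ ($k{\left(V,b \right)} = b V + 4 b = V b + 4 b = 4 b + V b$)
$j{\left(G,J \right)} = G^{2} + 8 G$ ($j{\left(G,J \right)} = G \left(4 + 4\right) + G G = G 8 + G^{2} = 8 G + G^{2} = G^{2} + 8 G$)
$- j{\left(-782,\frac{401}{332} - \frac{42}{S{\left(11 \right)}} \right)} = - \left(-782\right) \left(8 - 782\right) = - \left(-782\right) \left(-774\right) = \left(-1\right) 605268 = -605268$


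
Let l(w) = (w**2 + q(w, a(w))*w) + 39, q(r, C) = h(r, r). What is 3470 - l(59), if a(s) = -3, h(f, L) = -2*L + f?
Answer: 3431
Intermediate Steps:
h(f, L) = f - 2*L
q(r, C) = -r (q(r, C) = r - 2*r = -r)
l(w) = 39 (l(w) = (w**2 + (-w)*w) + 39 = (w**2 - w**2) + 39 = 0 + 39 = 39)
3470 - l(59) = 3470 - 1*39 = 3470 - 39 = 3431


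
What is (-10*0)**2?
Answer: 0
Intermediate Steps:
(-10*0)**2 = 0**2 = 0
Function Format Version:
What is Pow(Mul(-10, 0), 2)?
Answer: 0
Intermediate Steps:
Pow(Mul(-10, 0), 2) = Pow(0, 2) = 0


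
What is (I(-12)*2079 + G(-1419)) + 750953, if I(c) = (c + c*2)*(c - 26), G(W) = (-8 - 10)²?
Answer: 3595349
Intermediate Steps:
G(W) = 324 (G(W) = (-18)² = 324)
I(c) = 3*c*(-26 + c) (I(c) = (c + 2*c)*(-26 + c) = (3*c)*(-26 + c) = 3*c*(-26 + c))
(I(-12)*2079 + G(-1419)) + 750953 = ((3*(-12)*(-26 - 12))*2079 + 324) + 750953 = ((3*(-12)*(-38))*2079 + 324) + 750953 = (1368*2079 + 324) + 750953 = (2844072 + 324) + 750953 = 2844396 + 750953 = 3595349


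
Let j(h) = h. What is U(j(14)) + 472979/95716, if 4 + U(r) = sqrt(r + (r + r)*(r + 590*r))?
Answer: 90115/95716 + sqrt(231686) ≈ 482.28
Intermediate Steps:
U(r) = -4 + sqrt(r + 1182*r**2) (U(r) = -4 + sqrt(r + (r + r)*(r + 590*r)) = -4 + sqrt(r + (2*r)*(591*r)) = -4 + sqrt(r + 1182*r**2))
U(j(14)) + 472979/95716 = (-4 + sqrt(14*(1 + 1182*14))) + 472979/95716 = (-4 + sqrt(14*(1 + 16548))) + 472979*(1/95716) = (-4 + sqrt(14*16549)) + 472979/95716 = (-4 + sqrt(231686)) + 472979/95716 = 90115/95716 + sqrt(231686)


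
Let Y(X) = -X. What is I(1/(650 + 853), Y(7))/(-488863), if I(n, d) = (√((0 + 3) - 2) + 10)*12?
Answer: -132/488863 ≈ -0.00027001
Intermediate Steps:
I(n, d) = 132 (I(n, d) = (√(3 - 2) + 10)*12 = (√1 + 10)*12 = (1 + 10)*12 = 11*12 = 132)
I(1/(650 + 853), Y(7))/(-488863) = 132/(-488863) = 132*(-1/488863) = -132/488863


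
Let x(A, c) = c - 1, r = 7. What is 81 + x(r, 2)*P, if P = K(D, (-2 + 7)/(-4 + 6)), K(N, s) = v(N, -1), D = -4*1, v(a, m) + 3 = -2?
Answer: 76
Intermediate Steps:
v(a, m) = -5 (v(a, m) = -3 - 2 = -5)
D = -4
x(A, c) = -1 + c
K(N, s) = -5
P = -5
81 + x(r, 2)*P = 81 + (-1 + 2)*(-5) = 81 + 1*(-5) = 81 - 5 = 76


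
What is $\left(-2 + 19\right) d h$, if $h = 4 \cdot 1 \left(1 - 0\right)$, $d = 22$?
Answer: $1496$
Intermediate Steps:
$h = 4$ ($h = 4 \left(1 + 0\right) = 4 \cdot 1 = 4$)
$\left(-2 + 19\right) d h = \left(-2 + 19\right) 22 \cdot 4 = 17 \cdot 22 \cdot 4 = 374 \cdot 4 = 1496$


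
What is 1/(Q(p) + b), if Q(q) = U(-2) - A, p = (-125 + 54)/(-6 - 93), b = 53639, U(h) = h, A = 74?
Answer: 1/53563 ≈ 1.8670e-5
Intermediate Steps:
p = 71/99 (p = -71/(-99) = -71*(-1/99) = 71/99 ≈ 0.71717)
Q(q) = -76 (Q(q) = -2 - 1*74 = -2 - 74 = -76)
1/(Q(p) + b) = 1/(-76 + 53639) = 1/53563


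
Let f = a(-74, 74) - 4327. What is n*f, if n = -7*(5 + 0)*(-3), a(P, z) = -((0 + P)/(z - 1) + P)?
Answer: -32591475/73 ≈ -4.4646e+5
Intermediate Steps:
a(P, z) = -P - P/(-1 + z) (a(P, z) = -(P/(-1 + z) + P) = -(P + P/(-1 + z)) = -P - P/(-1 + z))
f = -310395/73 (f = -1*(-74)*74/(-1 + 74) - 4327 = -1*(-74)*74/73 - 4327 = -1*(-74)*74*1/73 - 4327 = 5476/73 - 4327 = -310395/73 ≈ -4252.0)
n = 105 (n = -7*5*(-3) = -35*(-3) = 105)
n*f = 105*(-310395/73) = -32591475/73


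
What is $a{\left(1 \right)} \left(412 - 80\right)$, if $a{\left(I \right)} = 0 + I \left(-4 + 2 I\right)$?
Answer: $-664$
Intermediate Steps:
$a{\left(I \right)} = I \left(-4 + 2 I\right)$
$a{\left(1 \right)} \left(412 - 80\right) = 2 \cdot 1 \left(-2 + 1\right) \left(412 - 80\right) = 2 \cdot 1 \left(-1\right) 332 = \left(-2\right) 332 = -664$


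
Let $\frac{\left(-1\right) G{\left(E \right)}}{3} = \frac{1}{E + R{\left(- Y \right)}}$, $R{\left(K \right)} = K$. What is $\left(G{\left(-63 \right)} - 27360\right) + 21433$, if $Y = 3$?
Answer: $- \frac{130393}{22} \approx -5927.0$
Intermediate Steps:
$G{\left(E \right)} = - \frac{3}{-3 + E}$ ($G{\left(E \right)} = - \frac{3}{E - 3} = - \frac{3}{-3 + E}$)
$\left(G{\left(-63 \right)} - 27360\right) + 21433 = \left(- \frac{3}{-3 - 63} - 27360\right) + 21433 = \left(- \frac{3}{-66} - 27360\right) + 21433 = \left(\left(-3\right) \left(- \frac{1}{66}\right) - 27360\right) + 21433 = \left(\frac{1}{22} - 27360\right) + 21433 = - \frac{601919}{22} + 21433 = - \frac{130393}{22}$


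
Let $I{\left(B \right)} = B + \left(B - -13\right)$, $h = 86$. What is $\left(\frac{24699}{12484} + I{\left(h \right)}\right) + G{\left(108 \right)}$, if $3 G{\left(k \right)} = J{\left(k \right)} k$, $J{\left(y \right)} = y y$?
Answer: $\frac{5244415775}{12484} \approx 4.2009 \cdot 10^{5}$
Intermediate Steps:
$J{\left(y \right)} = y^{2}$
$G{\left(k \right)} = \frac{k^{3}}{3}$ ($G{\left(k \right)} = \frac{k^{2} k}{3} = \frac{k^{3}}{3}$)
$I{\left(B \right)} = 13 + 2 B$ ($I{\left(B \right)} = B + \left(B + 13\right) = B + \left(13 + B\right) = 13 + 2 B$)
$\left(\frac{24699}{12484} + I{\left(h \right)}\right) + G{\left(108 \right)} = \left(\frac{24699}{12484} + \left(13 + 2 \cdot 86\right)\right) + \frac{108^{3}}{3} = \left(24699 \cdot \frac{1}{12484} + \left(13 + 172\right)\right) + \frac{1}{3} \cdot 1259712 = \left(\frac{24699}{12484} + 185\right) + 419904 = \frac{2334239}{12484} + 419904 = \frac{5244415775}{12484}$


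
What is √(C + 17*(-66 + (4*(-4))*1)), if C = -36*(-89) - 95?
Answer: 7*√35 ≈ 41.413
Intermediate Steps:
C = 3109 (C = 3204 - 95 = 3109)
√(C + 17*(-66 + (4*(-4))*1)) = √(3109 + 17*(-66 + (4*(-4))*1)) = √(3109 + 17*(-66 - 16*1)) = √(3109 + 17*(-66 - 16)) = √(3109 + 17*(-82)) = √(3109 - 1394) = √1715 = 7*√35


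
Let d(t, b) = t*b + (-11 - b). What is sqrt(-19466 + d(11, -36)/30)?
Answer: I*sqrt(17530530)/30 ≈ 139.56*I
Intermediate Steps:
d(t, b) = -11 - b + b*t (d(t, b) = b*t + (-11 - b) = -11 - b + b*t)
sqrt(-19466 + d(11, -36)/30) = sqrt(-19466 + (-11 - 1*(-36) - 36*11)/30) = sqrt(-19466 + (-11 + 36 - 396)/30) = sqrt(-19466 + (1/30)*(-371)) = sqrt(-19466 - 371/30) = sqrt(-584351/30) = I*sqrt(17530530)/30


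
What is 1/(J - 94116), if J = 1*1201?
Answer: -1/92915 ≈ -1.0763e-5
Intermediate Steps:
J = 1201
1/(J - 94116) = 1/(1201 - 94116) = 1/(-92915) = -1/92915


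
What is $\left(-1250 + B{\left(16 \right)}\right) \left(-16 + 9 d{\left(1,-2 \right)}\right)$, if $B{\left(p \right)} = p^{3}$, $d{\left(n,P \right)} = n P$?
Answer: $-96764$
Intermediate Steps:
$d{\left(n,P \right)} = P n$
$\left(-1250 + B{\left(16 \right)}\right) \left(-16 + 9 d{\left(1,-2 \right)}\right) = \left(-1250 + 16^{3}\right) \left(-16 + 9 \left(\left(-2\right) 1\right)\right) = \left(-1250 + 4096\right) \left(-16 + 9 \left(-2\right)\right) = 2846 \left(-16 - 18\right) = 2846 \left(-34\right) = -96764$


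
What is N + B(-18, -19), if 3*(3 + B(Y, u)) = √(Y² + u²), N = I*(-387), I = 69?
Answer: -26706 + √685/3 ≈ -26697.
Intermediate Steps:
N = -26703 (N = 69*(-387) = -26703)
B(Y, u) = -3 + √(Y² + u²)/3
N + B(-18, -19) = -26703 + (-3 + √((-18)² + (-19)²)/3) = -26703 + (-3 + √(324 + 361)/3) = -26703 + (-3 + √685/3) = -26706 + √685/3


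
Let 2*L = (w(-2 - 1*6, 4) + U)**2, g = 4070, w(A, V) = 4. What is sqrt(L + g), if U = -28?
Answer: sqrt(4358) ≈ 66.015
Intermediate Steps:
L = 288 (L = (4 - 28)**2/2 = (1/2)*(-24)**2 = (1/2)*576 = 288)
sqrt(L + g) = sqrt(288 + 4070) = sqrt(4358)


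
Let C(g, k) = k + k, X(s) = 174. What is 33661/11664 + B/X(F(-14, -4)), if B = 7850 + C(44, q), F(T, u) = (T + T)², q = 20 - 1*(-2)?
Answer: 16322105/338256 ≈ 48.254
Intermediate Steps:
q = 22 (q = 20 + 2 = 22)
F(T, u) = 4*T² (F(T, u) = (2*T)² = 4*T²)
C(g, k) = 2*k
B = 7894 (B = 7850 + 2*22 = 7850 + 44 = 7894)
33661/11664 + B/X(F(-14, -4)) = 33661/11664 + 7894/174 = 33661*(1/11664) + 7894*(1/174) = 33661/11664 + 3947/87 = 16322105/338256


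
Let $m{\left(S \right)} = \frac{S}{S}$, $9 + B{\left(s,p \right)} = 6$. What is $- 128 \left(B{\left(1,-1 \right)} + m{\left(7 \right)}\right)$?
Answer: $256$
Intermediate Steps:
$B{\left(s,p \right)} = -3$ ($B{\left(s,p \right)} = -9 + 6 = -3$)
$m{\left(S \right)} = 1$
$- 128 \left(B{\left(1,-1 \right)} + m{\left(7 \right)}\right) = - 128 \left(-3 + 1\right) = \left(-128\right) \left(-2\right) = 256$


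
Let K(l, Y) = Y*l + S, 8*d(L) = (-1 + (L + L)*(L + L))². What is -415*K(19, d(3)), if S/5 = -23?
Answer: -9277325/8 ≈ -1.1597e+6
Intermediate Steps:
S = -115 (S = 5*(-23) = -115)
d(L) = (-1 + 4*L²)²/8 (d(L) = (-1 + (L + L)*(L + L))²/8 = (-1 + (2*L)*(2*L))²/8 = (-1 + 4*L²)²/8)
K(l, Y) = -115 + Y*l (K(l, Y) = Y*l - 115 = -115 + Y*l)
-415*K(19, d(3)) = -415*(-115 + ((-1 + 4*3²)²/8)*19) = -415*(-115 + ((-1 + 4*9)²/8)*19) = -415*(-115 + ((-1 + 36)²/8)*19) = -415*(-115 + ((⅛)*35²)*19) = -415*(-115 + ((⅛)*1225)*19) = -415*(-115 + (1225/8)*19) = -415*(-115 + 23275/8) = -415*22355/8 = -9277325/8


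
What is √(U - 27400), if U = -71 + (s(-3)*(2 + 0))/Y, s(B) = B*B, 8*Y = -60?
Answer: 3*I*√76315/5 ≈ 165.75*I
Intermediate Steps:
Y = -15/2 (Y = (⅛)*(-60) = -15/2 ≈ -7.5000)
s(B) = B²
U = -367/5 (U = -71 + ((-3)²*(2 + 0))/(-15/2) = -71 - 6*2/5 = -71 - 2/15*18 = -71 - 12/5 = -367/5 ≈ -73.400)
√(U - 27400) = √(-367/5 - 27400) = √(-137367/5) = 3*I*√76315/5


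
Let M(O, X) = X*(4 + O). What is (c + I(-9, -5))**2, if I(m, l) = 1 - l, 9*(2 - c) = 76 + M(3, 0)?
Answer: 16/81 ≈ 0.19753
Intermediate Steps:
c = -58/9 (c = 2 - (76 + 0*(4 + 3))/9 = 2 - (76 + 0*7)/9 = 2 - (76 + 0)/9 = 2 - 1/9*76 = 2 - 76/9 = -58/9 ≈ -6.4444)
(c + I(-9, -5))**2 = (-58/9 + (1 - 1*(-5)))**2 = (-58/9 + (1 + 5))**2 = (-58/9 + 6)**2 = (-4/9)**2 = 16/81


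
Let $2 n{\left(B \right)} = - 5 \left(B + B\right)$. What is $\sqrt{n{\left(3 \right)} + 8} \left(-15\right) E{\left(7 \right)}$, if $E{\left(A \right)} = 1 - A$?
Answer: $90 i \sqrt{7} \approx 238.12 i$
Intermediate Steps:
$n{\left(B \right)} = - 5 B$ ($n{\left(B \right)} = \frac{\left(-5\right) \left(B + B\right)}{2} = \frac{\left(-5\right) 2 B}{2} = \frac{\left(-10\right) B}{2} = - 5 B$)
$\sqrt{n{\left(3 \right)} + 8} \left(-15\right) E{\left(7 \right)} = \sqrt{\left(-5\right) 3 + 8} \left(-15\right) \left(1 - 7\right) = \sqrt{-15 + 8} \left(-15\right) \left(1 - 7\right) = \sqrt{-7} \left(-15\right) \left(-6\right) = i \sqrt{7} \left(-15\right) \left(-6\right) = - 15 i \sqrt{7} \left(-6\right) = 90 i \sqrt{7}$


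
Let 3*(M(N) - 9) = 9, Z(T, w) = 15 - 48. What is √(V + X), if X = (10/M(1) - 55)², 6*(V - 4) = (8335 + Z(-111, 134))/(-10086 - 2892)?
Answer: √10098563415/1854 ≈ 54.203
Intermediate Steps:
Z(T, w) = -33
M(N) = 12 (M(N) = 9 + (⅓)*9 = 9 + 3 = 12)
V = 21655/5562 (V = 4 + ((8335 - 33)/(-10086 - 2892))/6 = 4 + (8302/(-12978))/6 = 4 + (8302*(-1/12978))/6 = 4 + (⅙)*(-593/927) = 4 - 593/5562 = 21655/5562 ≈ 3.8934)
X = 105625/36 (X = (10/12 - 55)² = (10*(1/12) - 55)² = (⅚ - 55)² = (-325/6)² = 105625/36 ≈ 2934.0)
√(V + X) = √(21655/5562 + 105625/36) = √(32681435/11124) = √10098563415/1854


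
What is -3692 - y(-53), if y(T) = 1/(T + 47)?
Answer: -22151/6 ≈ -3691.8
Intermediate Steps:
y(T) = 1/(47 + T)
-3692 - y(-53) = -3692 - 1/(47 - 53) = -3692 - 1/(-6) = -3692 - 1*(-⅙) = -3692 + ⅙ = -22151/6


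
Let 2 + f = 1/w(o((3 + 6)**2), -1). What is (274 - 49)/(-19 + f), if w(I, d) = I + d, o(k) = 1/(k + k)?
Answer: -12075/1181 ≈ -10.224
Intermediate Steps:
o(k) = 1/(2*k)
f = -484/161 (f = -2 + 1/(1/(2*((3 + 6)**2)) - 1) = -2 + 1/(1/(2*(9**2)) - 1) = -2 + 1/((1/2)/81 - 1) = -2 + 1/((1/2)*(1/81) - 1) = -2 + 1/(1/162 - 1) = -2 + 1/(-161/162) = -2 - 162/161 = -484/161 ≈ -3.0062)
(274 - 49)/(-19 + f) = (274 - 49)/(-19 - 484/161) = 225/(-3543/161) = 225*(-161/3543) = -12075/1181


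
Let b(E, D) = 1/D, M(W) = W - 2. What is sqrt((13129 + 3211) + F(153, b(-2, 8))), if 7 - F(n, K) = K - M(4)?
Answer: sqrt(261582)/4 ≈ 127.86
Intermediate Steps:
M(W) = -2 + W
F(n, K) = 9 - K (F(n, K) = 7 - (K - (-2 + 4)) = 7 - (K - 1*2) = 7 - (K - 2) = 7 - (-2 + K) = 7 + (2 - K) = 9 - K)
sqrt((13129 + 3211) + F(153, b(-2, 8))) = sqrt((13129 + 3211) + (9 - 1/8)) = sqrt(16340 + (9 - 1*1/8)) = sqrt(16340 + (9 - 1/8)) = sqrt(16340 + 71/8) = sqrt(130791/8) = sqrt(261582)/4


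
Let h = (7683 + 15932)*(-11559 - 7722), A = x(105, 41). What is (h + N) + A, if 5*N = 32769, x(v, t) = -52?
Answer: -2276571566/5 ≈ -4.5531e+8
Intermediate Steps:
A = -52
N = 32769/5 (N = (⅕)*32769 = 32769/5 ≈ 6553.8)
h = -455320815 (h = 23615*(-19281) = -455320815)
(h + N) + A = (-455320815 + 32769/5) - 52 = -2276571306/5 - 52 = -2276571566/5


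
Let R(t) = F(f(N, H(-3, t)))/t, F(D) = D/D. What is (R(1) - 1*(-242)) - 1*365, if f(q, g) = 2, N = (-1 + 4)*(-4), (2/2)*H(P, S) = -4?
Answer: -122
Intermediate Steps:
H(P, S) = -4
N = -12 (N = 3*(-4) = -12)
F(D) = 1
R(t) = 1/t
(R(1) - 1*(-242)) - 1*365 = (1/1 - 1*(-242)) - 1*365 = (1 + 242) - 365 = 243 - 365 = -122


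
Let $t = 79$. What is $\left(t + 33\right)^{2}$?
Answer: $12544$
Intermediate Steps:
$\left(t + 33\right)^{2} = \left(79 + 33\right)^{2} = 112^{2} = 12544$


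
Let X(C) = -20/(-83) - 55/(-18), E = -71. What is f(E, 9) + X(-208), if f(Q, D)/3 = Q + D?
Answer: -272959/1494 ≈ -182.70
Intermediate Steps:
f(Q, D) = 3*D + 3*Q (f(Q, D) = 3*(Q + D) = 3*(D + Q) = 3*D + 3*Q)
X(C) = 4925/1494 (X(C) = -20*(-1/83) - 55*(-1/18) = 20/83 + 55/18 = 4925/1494)
f(E, 9) + X(-208) = (3*9 + 3*(-71)) + 4925/1494 = (27 - 213) + 4925/1494 = -186 + 4925/1494 = -272959/1494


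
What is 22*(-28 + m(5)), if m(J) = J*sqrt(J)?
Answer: -616 + 110*sqrt(5) ≈ -370.03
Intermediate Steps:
m(J) = J**(3/2)
22*(-28 + m(5)) = 22*(-28 + 5**(3/2)) = 22*(-28 + 5*sqrt(5)) = -616 + 110*sqrt(5)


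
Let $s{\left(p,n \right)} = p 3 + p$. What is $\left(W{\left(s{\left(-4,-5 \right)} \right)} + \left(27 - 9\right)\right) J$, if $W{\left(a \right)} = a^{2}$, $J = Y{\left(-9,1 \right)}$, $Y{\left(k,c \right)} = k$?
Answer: $-2466$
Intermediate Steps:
$s{\left(p,n \right)} = 4 p$ ($s{\left(p,n \right)} = 3 p + p = 4 p$)
$J = -9$
$\left(W{\left(s{\left(-4,-5 \right)} \right)} + \left(27 - 9\right)\right) J = \left(\left(4 \left(-4\right)\right)^{2} + \left(27 - 9\right)\right) \left(-9\right) = \left(\left(-16\right)^{2} + 18\right) \left(-9\right) = \left(256 + 18\right) \left(-9\right) = 274 \left(-9\right) = -2466$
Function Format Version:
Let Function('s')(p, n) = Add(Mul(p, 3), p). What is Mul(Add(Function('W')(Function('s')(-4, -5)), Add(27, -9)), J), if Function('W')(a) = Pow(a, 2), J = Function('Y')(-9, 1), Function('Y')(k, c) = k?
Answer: -2466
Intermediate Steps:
Function('s')(p, n) = Mul(4, p) (Function('s')(p, n) = Add(Mul(3, p), p) = Mul(4, p))
J = -9
Mul(Add(Function('W')(Function('s')(-4, -5)), Add(27, -9)), J) = Mul(Add(Pow(Mul(4, -4), 2), Add(27, -9)), -9) = Mul(Add(Pow(-16, 2), 18), -9) = Mul(Add(256, 18), -9) = Mul(274, -9) = -2466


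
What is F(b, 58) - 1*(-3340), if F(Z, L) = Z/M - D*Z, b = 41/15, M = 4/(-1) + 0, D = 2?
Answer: 66677/20 ≈ 3333.9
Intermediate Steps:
M = -4 (M = -1*4 + 0 = -4 + 0 = -4)
b = 41/15 (b = 41*(1/15) = 41/15 ≈ 2.7333)
F(Z, L) = -9*Z/4 (F(Z, L) = Z/(-4) - 2*Z = Z*(-1/4) - 2*Z = -Z/4 - 2*Z = -9*Z/4)
F(b, 58) - 1*(-3340) = -9/4*41/15 - 1*(-3340) = -123/20 + 3340 = 66677/20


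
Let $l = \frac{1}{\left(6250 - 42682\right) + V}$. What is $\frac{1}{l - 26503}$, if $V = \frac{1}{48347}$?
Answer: $- \frac{1761377903}{46681798611556} \approx -3.7732 \cdot 10^{-5}$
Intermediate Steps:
$V = \frac{1}{48347} \approx 2.0684 \cdot 10^{-5}$
$l = - \frac{48347}{1761377903}$ ($l = \frac{1}{\left(6250 - 42682\right) + \frac{1}{48347}} = \frac{1}{-36432 + \frac{1}{48347}} = \frac{1}{- \frac{1761377903}{48347}} = - \frac{48347}{1761377903} \approx -2.7448 \cdot 10^{-5}$)
$\frac{1}{l - 26503} = \frac{1}{- \frac{48347}{1761377903} - 26503} = \frac{1}{- \frac{46681798611556}{1761377903}} = - \frac{1761377903}{46681798611556}$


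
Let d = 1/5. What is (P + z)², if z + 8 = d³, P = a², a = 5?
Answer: 4519876/15625 ≈ 289.27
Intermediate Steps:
d = ⅕ (d = 1*(⅕) = ⅕ ≈ 0.20000)
P = 25 (P = 5² = 25)
z = -999/125 (z = -8 + (⅕)³ = -8 + 1/125 = -999/125 ≈ -7.9920)
(P + z)² = (25 - 999/125)² = (2126/125)² = 4519876/15625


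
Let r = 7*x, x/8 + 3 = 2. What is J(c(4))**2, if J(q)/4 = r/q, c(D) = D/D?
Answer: 50176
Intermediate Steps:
x = -8 (x = -24 + 8*2 = -24 + 16 = -8)
c(D) = 1
r = -56 (r = 7*(-8) = -56)
J(q) = -224/q (J(q) = 4*(-56/q) = -224/q)
J(c(4))**2 = (-224/1)**2 = (-224*1)**2 = (-224)**2 = 50176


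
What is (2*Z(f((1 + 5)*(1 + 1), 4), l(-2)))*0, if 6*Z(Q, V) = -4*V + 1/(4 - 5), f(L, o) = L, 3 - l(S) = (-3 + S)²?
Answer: 0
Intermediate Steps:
l(S) = 3 - (-3 + S)²
Z(Q, V) = -⅙ - 2*V/3 (Z(Q, V) = (-4*V + 1/(4 - 5))/6 = (-4*V + 1/(-1))/6 = (-4*V - 1)/6 = (-1 - 4*V)/6 = -⅙ - 2*V/3)
(2*Z(f((1 + 5)*(1 + 1), 4), l(-2)))*0 = (2*(-⅙ - 2*(3 - (-3 - 2)²)/3))*0 = (2*(-⅙ - 2*(3 - 1*(-5)²)/3))*0 = (2*(-⅙ - 2*(3 - 1*25)/3))*0 = (2*(-⅙ - 2*(3 - 25)/3))*0 = (2*(-⅙ - ⅔*(-22)))*0 = (2*(-⅙ + 44/3))*0 = (2*(29/2))*0 = 29*0 = 0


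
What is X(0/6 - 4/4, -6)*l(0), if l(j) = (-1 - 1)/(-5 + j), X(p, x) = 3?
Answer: 6/5 ≈ 1.2000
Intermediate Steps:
l(j) = -2/(-5 + j)
X(0/6 - 4/4, -6)*l(0) = 3*(-2/(-5 + 0)) = 3*(-2/(-5)) = 3*(-2*(-⅕)) = 3*(⅖) = 6/5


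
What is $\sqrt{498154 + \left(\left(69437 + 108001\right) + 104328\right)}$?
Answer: $4 \sqrt{48745} \approx 883.13$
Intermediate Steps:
$\sqrt{498154 + \left(\left(69437 + 108001\right) + 104328\right)} = \sqrt{498154 + \left(177438 + 104328\right)} = \sqrt{498154 + 281766} = \sqrt{779920} = 4 \sqrt{48745}$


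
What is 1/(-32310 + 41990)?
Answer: 1/9680 ≈ 0.00010331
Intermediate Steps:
1/(-32310 + 41990) = 1/9680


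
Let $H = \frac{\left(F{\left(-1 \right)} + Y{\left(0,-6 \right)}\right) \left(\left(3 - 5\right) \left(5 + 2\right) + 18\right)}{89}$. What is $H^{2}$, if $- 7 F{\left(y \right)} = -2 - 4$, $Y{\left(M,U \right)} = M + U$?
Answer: $\frac{20736}{388129} \approx 0.053426$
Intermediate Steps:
$F{\left(y \right)} = \frac{6}{7}$ ($F{\left(y \right)} = - \frac{-2 - 4}{7} = \left(- \frac{1}{7}\right) \left(-6\right) = \frac{6}{7}$)
$H = - \frac{144}{623}$ ($H = \frac{\left(\frac{6}{7} + \left(0 - 6\right)\right) \left(\left(3 - 5\right) \left(5 + 2\right) + 18\right)}{89} = \left(\frac{6}{7} - 6\right) \left(\left(-2\right) 7 + 18\right) \frac{1}{89} = - \frac{36 \left(-14 + 18\right)}{7} \cdot \frac{1}{89} = \left(- \frac{36}{7}\right) 4 \cdot \frac{1}{89} = \left(- \frac{144}{7}\right) \frac{1}{89} = - \frac{144}{623} \approx -0.23114$)
$H^{2} = \left(- \frac{144}{623}\right)^{2} = \frac{20736}{388129}$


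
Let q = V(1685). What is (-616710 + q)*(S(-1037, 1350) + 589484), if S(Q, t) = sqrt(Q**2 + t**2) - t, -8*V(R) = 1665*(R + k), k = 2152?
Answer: -3329510383095/4 - 11322285*sqrt(2897869)/8 ≈ -8.3479e+11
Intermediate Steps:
V(R) = -447885 - 1665*R/8 (V(R) = -1665*(R + 2152)/8 = -1665*(2152 + R)/8 = -(3583080 + 1665*R)/8 = -447885 - 1665*R/8)
q = -6388605/8 (q = -447885 - 1665/8*1685 = -447885 - 2805525/8 = -6388605/8 ≈ -7.9858e+5)
(-616710 + q)*(S(-1037, 1350) + 589484) = (-616710 - 6388605/8)*((sqrt((-1037)**2 + 1350**2) - 1*1350) + 589484) = -11322285*((sqrt(1075369 + 1822500) - 1350) + 589484)/8 = -11322285*((sqrt(2897869) - 1350) + 589484)/8 = -11322285*((-1350 + sqrt(2897869)) + 589484)/8 = -11322285*(588134 + sqrt(2897869))/8 = -3329510383095/4 - 11322285*sqrt(2897869)/8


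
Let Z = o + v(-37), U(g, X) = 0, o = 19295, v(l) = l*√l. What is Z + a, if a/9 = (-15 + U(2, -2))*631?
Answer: -65890 - 37*I*√37 ≈ -65890.0 - 225.06*I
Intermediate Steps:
v(l) = l^(3/2)
Z = 19295 - 37*I*√37 (Z = 19295 + (-37)^(3/2) = 19295 - 37*I*√37 ≈ 19295.0 - 225.06*I)
a = -85185 (a = 9*((-15 + 0)*631) = 9*(-15*631) = 9*(-9465) = -85185)
Z + a = (19295 - 37*I*√37) - 85185 = -65890 - 37*I*√37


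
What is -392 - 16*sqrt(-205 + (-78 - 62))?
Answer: -392 - 16*I*sqrt(345) ≈ -392.0 - 297.19*I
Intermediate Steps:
-392 - 16*sqrt(-205 + (-78 - 62)) = -392 - 16*sqrt(-205 - 140) = -392 - 16*I*sqrt(345)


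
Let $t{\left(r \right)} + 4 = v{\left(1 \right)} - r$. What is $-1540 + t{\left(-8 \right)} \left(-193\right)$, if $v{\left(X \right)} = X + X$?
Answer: $-2698$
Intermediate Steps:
$v{\left(X \right)} = 2 X$
$t{\left(r \right)} = -2 - r$ ($t{\left(r \right)} = -4 - \left(-2 + r\right) = -2 - r$)
$-1540 + t{\left(-8 \right)} \left(-193\right) = -1540 + \left(-2 - -8\right) \left(-193\right) = -1540 + \left(-2 + 8\right) \left(-193\right) = -1540 + 6 \left(-193\right) = -1540 - 1158 = -2698$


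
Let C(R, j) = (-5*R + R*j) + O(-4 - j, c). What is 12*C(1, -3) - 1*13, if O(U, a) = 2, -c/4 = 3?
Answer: -85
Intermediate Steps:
c = -12 (c = -4*3 = -12)
C(R, j) = 2 - 5*R + R*j (C(R, j) = (-5*R + R*j) + 2 = 2 - 5*R + R*j)
12*C(1, -3) - 1*13 = 12*(2 - 5*1 + 1*(-3)) - 1*13 = 12*(2 - 5 - 3) - 13 = 12*(-6) - 13 = -72 - 13 = -85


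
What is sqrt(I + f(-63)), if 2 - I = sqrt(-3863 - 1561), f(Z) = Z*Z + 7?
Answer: sqrt(3978 - 4*I*sqrt(339)) ≈ 63.074 - 0.5838*I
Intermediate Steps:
f(Z) = 7 + Z**2 (f(Z) = Z**2 + 7 = 7 + Z**2)
I = 2 - 4*I*sqrt(339) (I = 2 - sqrt(-3863 - 1561) = 2 - sqrt(-5424) = 2 - 4*I*sqrt(339) ≈ 2.0 - 73.648*I)
sqrt(I + f(-63)) = sqrt((2 - 4*I*sqrt(339)) + (7 + (-63)**2)) = sqrt((2 - 4*I*sqrt(339)) + (7 + 3969)) = sqrt((2 - 4*I*sqrt(339)) + 3976) = sqrt(3978 - 4*I*sqrt(339))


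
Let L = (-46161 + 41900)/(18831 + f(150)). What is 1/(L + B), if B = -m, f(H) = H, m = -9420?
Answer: 18981/178796759 ≈ 0.00010616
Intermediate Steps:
B = 9420 (B = -1*(-9420) = 9420)
L = -4261/18981 (L = (-46161 + 41900)/(18831 + 150) = -4261/18981 ≈ -0.22449)
1/(L + B) = 1/(-4261/18981 + 9420) = 1/(178796759/18981) = 18981/178796759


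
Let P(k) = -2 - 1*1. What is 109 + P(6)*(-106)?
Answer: 427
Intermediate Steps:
P(k) = -3 (P(k) = -2 - 1 = -3)
109 + P(6)*(-106) = 109 - 3*(-106) = 109 + 318 = 427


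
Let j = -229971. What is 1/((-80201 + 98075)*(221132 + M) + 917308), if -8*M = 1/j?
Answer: 306628/1212232541323507 ≈ 2.5294e-10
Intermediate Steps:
M = 1/1839768 (M = -⅛/(-229971) = -⅛*(-1/229971) = 1/1839768 ≈ 5.4355e-7)
1/((-80201 + 98075)*(221132 + M) + 917308) = 1/((-80201 + 98075)*(221132 + 1/1839768) + 917308) = 1/(17874*(406831577377/1839768) + 917308) = 1/(1211951269006083/306628 + 917308) = 1/(1212232541323507/306628) = 306628/1212232541323507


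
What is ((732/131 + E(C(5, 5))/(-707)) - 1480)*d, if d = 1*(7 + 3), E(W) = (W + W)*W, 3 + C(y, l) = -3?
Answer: -1365650680/92617 ≈ -14745.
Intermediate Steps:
C(y, l) = -6 (C(y, l) = -3 - 3 = -6)
E(W) = 2*W**2 (E(W) = (2*W)*W = 2*W**2)
d = 10 (d = 1*10 = 10)
((732/131 + E(C(5, 5))/(-707)) - 1480)*d = ((732/131 + (2*(-6)**2)/(-707)) - 1480)*10 = ((732*(1/131) + (2*36)*(-1/707)) - 1480)*10 = ((732/131 + 72*(-1/707)) - 1480)*10 = ((732/131 - 72/707) - 1480)*10 = (508092/92617 - 1480)*10 = -136565068/92617*10 = -1365650680/92617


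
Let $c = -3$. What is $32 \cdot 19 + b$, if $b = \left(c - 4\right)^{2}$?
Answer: $657$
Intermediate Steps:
$b = 49$ ($b = \left(-3 - 4\right)^{2} = \left(-7\right)^{2} = 49$)
$32 \cdot 19 + b = 32 \cdot 19 + 49 = 608 + 49 = 657$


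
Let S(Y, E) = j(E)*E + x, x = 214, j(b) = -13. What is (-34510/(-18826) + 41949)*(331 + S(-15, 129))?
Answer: -447007773344/9413 ≈ -4.7488e+7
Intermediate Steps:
S(Y, E) = 214 - 13*E (S(Y, E) = -13*E + 214 = 214 - 13*E)
(-34510/(-18826) + 41949)*(331 + S(-15, 129)) = (-34510/(-18826) + 41949)*(331 + (214 - 13*129)) = (-34510*(-1/18826) + 41949)*(331 + (214 - 1677)) = (17255/9413 + 41949)*(331 - 1463) = (394883192/9413)*(-1132) = -447007773344/9413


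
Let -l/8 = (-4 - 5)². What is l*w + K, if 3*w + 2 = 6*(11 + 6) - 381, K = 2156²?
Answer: 4709032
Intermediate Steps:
l = -648 (l = -8*(-4 - 5)² = -8*(-9)² = -8*81 = -648)
K = 4648336
w = -281/3 (w = -⅔ + (6*(11 + 6) - 381)/3 = -⅔ + (6*17 - 381)/3 = -⅔ + (102 - 381)/3 = -⅔ + (⅓)*(-279) = -⅔ - 93 = -281/3 ≈ -93.667)
l*w + K = -648*(-281/3) + 4648336 = 60696 + 4648336 = 4709032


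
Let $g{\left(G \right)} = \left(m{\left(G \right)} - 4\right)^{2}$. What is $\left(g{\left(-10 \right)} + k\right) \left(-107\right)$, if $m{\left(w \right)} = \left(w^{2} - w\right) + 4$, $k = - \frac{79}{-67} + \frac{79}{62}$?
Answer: $- \frac{5379274237}{4154} \approx -1.295 \cdot 10^{6}$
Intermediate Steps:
$k = \frac{10191}{4154}$ ($k = \left(-79\right) \left(- \frac{1}{67}\right) + 79 \cdot \frac{1}{62} = \frac{79}{67} + \frac{79}{62} = \frac{10191}{4154} \approx 2.4533$)
$m{\left(w \right)} = 4 + w^{2} - w$
$g{\left(G \right)} = \left(G^{2} - G\right)^{2}$ ($g{\left(G \right)} = \left(\left(4 + G^{2} - G\right) - 4\right)^{2} = \left(G^{2} - G\right)^{2}$)
$\left(g{\left(-10 \right)} + k\right) \left(-107\right) = \left(\left(-10\right)^{2} \left(-1 - 10\right)^{2} + \frac{10191}{4154}\right) \left(-107\right) = \left(100 \left(-11\right)^{2} + \frac{10191}{4154}\right) \left(-107\right) = \left(100 \cdot 121 + \frac{10191}{4154}\right) \left(-107\right) = \left(12100 + \frac{10191}{4154}\right) \left(-107\right) = \frac{50273591}{4154} \left(-107\right) = - \frac{5379274237}{4154}$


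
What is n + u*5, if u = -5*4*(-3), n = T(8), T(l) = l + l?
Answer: 316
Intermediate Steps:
T(l) = 2*l
n = 16 (n = 2*8 = 16)
u = 60 (u = -20*(-3) = 60)
n + u*5 = 16 + 60*5 = 16 + 300 = 316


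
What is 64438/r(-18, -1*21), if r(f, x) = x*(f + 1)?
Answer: 64438/357 ≈ 180.50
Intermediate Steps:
r(f, x) = x*(1 + f)
64438/r(-18, -1*21) = 64438/(((-1*21)*(1 - 18))) = 64438/((-21*(-17))) = 64438/357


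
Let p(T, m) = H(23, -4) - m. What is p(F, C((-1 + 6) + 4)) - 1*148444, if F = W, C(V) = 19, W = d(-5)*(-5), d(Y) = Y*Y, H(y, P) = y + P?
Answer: -148444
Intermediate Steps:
H(y, P) = P + y
d(Y) = Y²
W = -125 (W = (-5)²*(-5) = 25*(-5) = -125)
F = -125
p(T, m) = 19 - m (p(T, m) = (-4 + 23) - m = 19 - m)
p(F, C((-1 + 6) + 4)) - 1*148444 = (19 - 1*19) - 1*148444 = (19 - 19) - 148444 = 0 - 148444 = -148444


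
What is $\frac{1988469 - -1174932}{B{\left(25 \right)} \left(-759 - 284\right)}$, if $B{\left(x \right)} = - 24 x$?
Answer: $\frac{1054467}{208600} \approx 5.055$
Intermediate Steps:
$\frac{1988469 - -1174932}{B{\left(25 \right)} \left(-759 - 284\right)} = \frac{1988469 - -1174932}{\left(-24\right) 25 \left(-759 - 284\right)} = \frac{1988469 + 1174932}{\left(-600\right) \left(-1043\right)} = \frac{3163401}{625800} = 3163401 \cdot \frac{1}{625800} = \frac{1054467}{208600}$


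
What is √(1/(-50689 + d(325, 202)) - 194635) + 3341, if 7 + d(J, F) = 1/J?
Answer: 3341 + I*√52836616261713985310/16476199 ≈ 3341.0 + 441.17*I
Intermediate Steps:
d(J, F) = -7 + 1/J
√(1/(-50689 + d(325, 202)) - 194635) + 3341 = √(1/(-50689 + (-7 + 1/325)) - 194635) + 3341 = √(1/(-50689 - 2274/325) - 194635) + 3341 = √(1/(-16476199/325) - 194635) + 3341 = √(-325/16476199 - 194635) + 3341 = √(-3206844992690/16476199) + 3341 = I*√52836616261713985310/16476199 + 3341 = 3341 + I*√52836616261713985310/16476199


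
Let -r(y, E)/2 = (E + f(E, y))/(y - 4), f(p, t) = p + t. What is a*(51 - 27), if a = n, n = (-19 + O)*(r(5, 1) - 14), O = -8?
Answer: 18144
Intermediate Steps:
r(y, E) = -2*(y + 2*E)/(-4 + y) (r(y, E) = -2*(E + (E + y))/(y - 4) = -2*(y + 2*E)/(-4 + y))
n = 756 (n = (-19 - 8)*(2*(-1*5 - 2*1)/(-4 + 5) - 14) = -27*(2*(-5 - 2)/1 - 14) = -27*(2*1*(-7) - 14) = -27*(-14 - 14) = -27*(-28) = 756)
a = 756
a*(51 - 27) = 756*(51 - 27) = 756*24 = 18144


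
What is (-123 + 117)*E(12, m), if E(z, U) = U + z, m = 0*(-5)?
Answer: -72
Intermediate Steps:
m = 0
(-123 + 117)*E(12, m) = (-123 + 117)*(0 + 12) = -6*12 = -72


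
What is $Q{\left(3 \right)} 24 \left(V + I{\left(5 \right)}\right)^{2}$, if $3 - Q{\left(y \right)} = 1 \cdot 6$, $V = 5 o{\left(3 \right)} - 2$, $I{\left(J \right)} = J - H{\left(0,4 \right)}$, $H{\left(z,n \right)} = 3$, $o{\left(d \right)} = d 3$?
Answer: $-145800$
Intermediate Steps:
$o{\left(d \right)} = 3 d$
$I{\left(J \right)} = -3 + J$ ($I{\left(J \right)} = J - 3 = -3 + J$)
$V = 43$ ($V = 5 \cdot 3 \cdot 3 - 2 = 5 \cdot 9 - 2 = 45 - 2 = 43$)
$Q{\left(y \right)} = -3$ ($Q{\left(y \right)} = 3 - 1 \cdot 6 = 3 - 6 = -3$)
$Q{\left(3 \right)} 24 \left(V + I{\left(5 \right)}\right)^{2} = \left(-3\right) 24 \left(43 + \left(-3 + 5\right)\right)^{2} = - 72 \left(43 + 2\right)^{2} = - 72 \cdot 45^{2} = \left(-72\right) 2025 = -145800$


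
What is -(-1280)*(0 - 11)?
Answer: -14080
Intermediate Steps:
-(-1280)*(0 - 11) = -(-1280)*(-11) = -160*88 = -14080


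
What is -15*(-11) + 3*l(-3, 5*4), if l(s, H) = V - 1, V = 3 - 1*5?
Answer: 156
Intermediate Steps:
V = -2 (V = 3 - 5 = -2)
l(s, H) = -3 (l(s, H) = -2 - 1 = -3)
-15*(-11) + 3*l(-3, 5*4) = -15*(-11) + 3*(-3) = 165 - 9 = 156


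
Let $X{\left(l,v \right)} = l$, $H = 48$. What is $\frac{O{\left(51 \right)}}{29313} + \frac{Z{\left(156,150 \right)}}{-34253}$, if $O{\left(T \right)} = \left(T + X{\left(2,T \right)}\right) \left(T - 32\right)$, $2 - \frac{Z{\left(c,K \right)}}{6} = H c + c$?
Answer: $\frac{1378552447}{1004058189} \approx 1.373$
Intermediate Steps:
$Z{\left(c,K \right)} = 12 - 294 c$ ($Z{\left(c,K \right)} = 12 - 6 \left(48 c + c\right) = 12 - 6 \cdot 49 c = 12 - 294 c$)
$O{\left(T \right)} = \left(-32 + T\right) \left(2 + T\right)$ ($O{\left(T \right)} = \left(T + 2\right) \left(T - 32\right) = \left(2 + T\right) \left(-32 + T\right) = \left(-32 + T\right) \left(2 + T\right)$)
$\frac{O{\left(51 \right)}}{29313} + \frac{Z{\left(156,150 \right)}}{-34253} = \frac{-64 + 51^{2} - 1530}{29313} + \frac{12 - 45864}{-34253} = \left(-64 + 2601 - 1530\right) \frac{1}{29313} + \left(12 - 45864\right) \left(- \frac{1}{34253}\right) = 1007 \cdot \frac{1}{29313} - - \frac{45852}{34253} = \frac{1007}{29313} + \frac{45852}{34253} = \frac{1378552447}{1004058189}$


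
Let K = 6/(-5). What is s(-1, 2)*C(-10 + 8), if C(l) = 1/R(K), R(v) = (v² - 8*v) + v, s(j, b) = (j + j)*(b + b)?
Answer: -100/123 ≈ -0.81301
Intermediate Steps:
K = -6/5 (K = 6*(-⅕) = -6/5 ≈ -1.2000)
s(j, b) = 4*b*j (s(j, b) = (2*j)*(2*b) = 4*b*j)
R(v) = v² - 7*v
C(l) = 25/246 (C(l) = 1/(-6*(-7 - 6/5)/5) = 1/(-6/5*(-41/5)) = 1/(246/25) = 25/246)
s(-1, 2)*C(-10 + 8) = (4*2*(-1))*(25/246) = -8*25/246 = -100/123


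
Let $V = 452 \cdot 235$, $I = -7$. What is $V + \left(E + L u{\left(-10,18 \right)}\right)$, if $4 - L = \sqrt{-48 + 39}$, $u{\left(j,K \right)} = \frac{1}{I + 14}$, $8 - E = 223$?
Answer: $\frac{742039}{7} - \frac{3 i}{7} \approx 1.0601 \cdot 10^{5} - 0.42857 i$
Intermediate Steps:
$E = -215$ ($E = 8 - 223 = -215$)
$u{\left(j,K \right)} = \frac{1}{7}$ ($u{\left(j,K \right)} = \frac{1}{-7 + 14} = \frac{1}{7}$)
$L = 4 - 3 i$ ($L = 4 - \sqrt{-48 + 39} = 4 - \sqrt{-9} = 4 - 3 i \approx 4.0 - 3.0 i$)
$V = 106220$
$V + \left(E + L u{\left(-10,18 \right)}\right) = 106220 - \left(215 - \left(4 - 3 i\right) \frac{1}{7}\right) = 106220 - \left(\frac{1501}{7} + \frac{3 i}{7}\right) = \frac{742039}{7} - \frac{3 i}{7}$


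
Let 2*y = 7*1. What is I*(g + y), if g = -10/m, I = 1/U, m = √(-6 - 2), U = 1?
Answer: 7/2 + 5*I*√2/2 ≈ 3.5 + 3.5355*I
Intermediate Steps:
m = 2*I*√2 (m = √(-8) = 2*I*√2 ≈ 2.8284*I)
I = 1 (I = 1/1 = 1)
g = 5*I*√2/2 (g = -10*(-I*√2/4) = -(-5)*I*√2/2 = 5*I*√2/2 ≈ 3.5355*I)
y = 7/2 (y = (7*1)/2 = (½)*7 = 7/2 ≈ 3.5000)
I*(g + y) = 1*(5*I*√2/2 + 7/2) = 1*(7/2 + 5*I*√2/2) = 7/2 + 5*I*√2/2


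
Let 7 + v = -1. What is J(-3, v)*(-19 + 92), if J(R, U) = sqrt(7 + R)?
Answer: 146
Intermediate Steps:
v = -8 (v = -7 - 1 = -8)
J(-3, v)*(-19 + 92) = sqrt(7 - 3)*(-19 + 92) = sqrt(4)*73 = 2*73 = 146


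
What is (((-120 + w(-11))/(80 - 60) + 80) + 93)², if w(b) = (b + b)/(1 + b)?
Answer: 279257521/10000 ≈ 27926.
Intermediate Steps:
w(b) = 2*b/(1 + b) (w(b) = (2*b)/(1 + b) = 2*b/(1 + b))
(((-120 + w(-11))/(80 - 60) + 80) + 93)² = (((-120 + 2*(-11)/(1 - 11))/(80 - 60) + 80) + 93)² = (((-120 + 2*(-11)/(-10))/20 + 80) + 93)² = (((-120 + 2*(-11)*(-⅒))*(1/20) + 80) + 93)² = (((-120 + 11/5)*(1/20) + 80) + 93)² = ((-589/5*1/20 + 80) + 93)² = ((-589/100 + 80) + 93)² = (7411/100 + 93)² = (16711/100)² = 279257521/10000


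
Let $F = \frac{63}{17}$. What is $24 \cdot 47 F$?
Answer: $\frac{71064}{17} \approx 4180.2$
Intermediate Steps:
$F = \frac{63}{17}$ ($F = 63 \cdot \frac{1}{17} = \frac{63}{17} \approx 3.7059$)
$24 \cdot 47 F = 24 \cdot 47 \cdot \frac{63}{17} = 1128 \cdot \frac{63}{17} = \frac{71064}{17}$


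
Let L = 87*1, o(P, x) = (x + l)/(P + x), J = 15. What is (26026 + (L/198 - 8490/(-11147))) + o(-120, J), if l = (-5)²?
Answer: 44678628371/1716638 ≈ 26027.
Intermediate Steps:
l = 25
o(P, x) = (25 + x)/(P + x) (o(P, x) = (x + 25)/(P + x) = (25 + x)/(P + x))
L = 87
(26026 + (L/198 - 8490/(-11147))) + o(-120, J) = (26026 + (87/198 - 8490/(-11147))) + (25 + 15)/(-120 + 15) = (26026 + (87*(1/198) - 8490*(-1/11147))) + 40/(-105) = (26026 + (29/66 + 8490/11147)) - 1/105*40 = (26026 + 883603/735702) - 8/21 = 19148263855/735702 - 8/21 = 44678628371/1716638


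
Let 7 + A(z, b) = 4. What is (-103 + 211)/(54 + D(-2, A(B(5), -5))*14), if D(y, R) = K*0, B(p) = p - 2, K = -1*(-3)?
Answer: 2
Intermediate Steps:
K = 3
B(p) = -2 + p
A(z, b) = -3 (A(z, b) = -7 + 4 = -3)
D(y, R) = 0 (D(y, R) = 3*0 = 0)
(-103 + 211)/(54 + D(-2, A(B(5), -5))*14) = (-103 + 211)/(54 + 0*14) = 108/(54 + 0) = 108/54 = 108*(1/54) = 2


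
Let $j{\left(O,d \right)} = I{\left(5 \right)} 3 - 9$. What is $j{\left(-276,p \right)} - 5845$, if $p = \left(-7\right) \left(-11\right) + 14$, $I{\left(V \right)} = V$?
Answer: $-5839$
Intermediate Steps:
$p = 91$ ($p = 77 + 14 = 91$)
$j{\left(O,d \right)} = 6$ ($j{\left(O,d \right)} = 5 \cdot 3 - 9 = 15 - 9 = 6$)
$j{\left(-276,p \right)} - 5845 = 6 - 5845 = -5839$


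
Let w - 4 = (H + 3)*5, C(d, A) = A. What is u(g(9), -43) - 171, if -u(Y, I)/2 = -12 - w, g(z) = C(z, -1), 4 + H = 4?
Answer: -109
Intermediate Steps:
H = 0 (H = -4 + 4 = 0)
w = 19 (w = 4 + (0 + 3)*5 = 4 + 3*5 = 4 + 15 = 19)
g(z) = -1
u(Y, I) = 62 (u(Y, I) = -2*(-12 - 1*19) = -2*(-12 - 19) = -2*(-31) = 62)
u(g(9), -43) - 171 = 62 - 171 = -109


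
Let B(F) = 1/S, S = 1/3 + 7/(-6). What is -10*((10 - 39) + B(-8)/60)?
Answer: 1451/5 ≈ 290.20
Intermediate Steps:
S = -⅚ (S = 1*(⅓) + 7*(-⅙) = ⅓ - 7/6 = -⅚ ≈ -0.83333)
B(F) = -6/5 (B(F) = 1/(-⅚) = -6/5)
-10*((10 - 39) + B(-8)/60) = -10*((10 - 39) - 6/5/60) = -10*(-29 - 6/5*1/60) = -10*(-29 - 1/50) = -10*(-1451/50) = 1451/5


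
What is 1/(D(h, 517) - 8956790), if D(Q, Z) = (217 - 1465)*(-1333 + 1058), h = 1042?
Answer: -1/8613590 ≈ -1.1610e-7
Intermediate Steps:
D(Q, Z) = 343200 (D(Q, Z) = -1248*(-275) = 343200)
1/(D(h, 517) - 8956790) = 1/(343200 - 8956790) = 1/(-8613590) = -1/8613590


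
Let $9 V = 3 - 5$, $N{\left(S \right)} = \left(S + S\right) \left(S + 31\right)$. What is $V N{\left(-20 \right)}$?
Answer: $\frac{880}{9} \approx 97.778$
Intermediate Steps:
$N{\left(S \right)} = 2 S \left(31 + S\right)$
$V = - \frac{2}{9}$ ($V = \frac{3 - 5}{9} = \frac{1}{9} \left(-2\right) = - \frac{2}{9} \approx -0.22222$)
$V N{\left(-20 \right)} = - \frac{2 \cdot 2 \left(-20\right) \left(31 - 20\right)}{9} = - \frac{2 \cdot 2 \left(-20\right) 11}{9} = \left(- \frac{2}{9}\right) \left(-440\right) = \frac{880}{9}$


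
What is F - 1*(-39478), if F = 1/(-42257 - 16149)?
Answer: 2305752067/58406 ≈ 39478.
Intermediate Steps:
F = -1/58406 (F = 1/(-58406) = -1/58406 ≈ -1.7122e-5)
F - 1*(-39478) = -1/58406 - 1*(-39478) = -1/58406 + 39478 = 2305752067/58406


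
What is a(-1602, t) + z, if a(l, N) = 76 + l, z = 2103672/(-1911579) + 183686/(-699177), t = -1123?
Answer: -680456636311732/445510690161 ≈ -1527.4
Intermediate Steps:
z = -607323126046/445510690161 (z = 2103672*(-1/1911579) + 183686*(-1/699177) = -701224/637193 - 183686/699177 = -607323126046/445510690161 ≈ -1.3632)
a(-1602, t) + z = (76 - 1602) - 607323126046/445510690161 = -1526 - 607323126046/445510690161 = -680456636311732/445510690161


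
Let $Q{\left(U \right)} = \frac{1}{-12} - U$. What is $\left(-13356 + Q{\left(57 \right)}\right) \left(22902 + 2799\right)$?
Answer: $- \frac{1378918619}{4} \approx -3.4473 \cdot 10^{8}$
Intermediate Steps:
$Q{\left(U \right)} = - \frac{1}{12} - U$
$\left(-13356 + Q{\left(57 \right)}\right) \left(22902 + 2799\right) = \left(-13356 - \frac{685}{12}\right) \left(22902 + 2799\right) = \left(-13356 - \frac{685}{12}\right) 25701 = \left(- \frac{160957}{12}\right) 25701 = - \frac{1378918619}{4}$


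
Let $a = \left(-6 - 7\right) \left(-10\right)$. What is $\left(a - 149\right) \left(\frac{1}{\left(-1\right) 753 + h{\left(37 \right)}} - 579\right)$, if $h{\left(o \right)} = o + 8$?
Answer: $\frac{7788727}{708} \approx 11001.0$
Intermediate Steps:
$a = 130$ ($a = \left(-13\right) \left(-10\right) = 130$)
$h{\left(o \right)} = 8 + o$
$\left(a - 149\right) \left(\frac{1}{\left(-1\right) 753 + h{\left(37 \right)}} - 579\right) = \left(130 - 149\right) \left(\frac{1}{\left(-1\right) 753 + \left(8 + 37\right)} - 579\right) = - 19 \left(\frac{1}{-753 + 45} - 579\right) = - 19 \left(\frac{1}{-708} - 579\right) = - 19 \left(- \frac{1}{708} - 579\right) = \left(-19\right) \left(- \frac{409933}{708}\right) = \frac{7788727}{708}$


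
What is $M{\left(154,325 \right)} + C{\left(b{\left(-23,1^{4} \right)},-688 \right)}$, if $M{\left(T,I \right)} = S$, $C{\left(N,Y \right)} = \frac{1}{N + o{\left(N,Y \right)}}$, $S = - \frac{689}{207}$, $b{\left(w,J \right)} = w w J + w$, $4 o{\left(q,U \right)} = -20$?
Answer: $- \frac{114994}{34569} \approx -3.3265$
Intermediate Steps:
$o{\left(q,U \right)} = -5$ ($o{\left(q,U \right)} = \frac{1}{4} \left(-20\right) = -5$)
$b{\left(w,J \right)} = w + J w^{2}$ ($b{\left(w,J \right)} = w^{2} J + w = J w^{2} + w = w + J w^{2}$)
$S = - \frac{689}{207}$ ($S = \left(-689\right) \frac{1}{207} = - \frac{689}{207} \approx -3.3285$)
$C{\left(N,Y \right)} = \frac{1}{-5 + N}$ ($C{\left(N,Y \right)} = \frac{1}{N - 5} = \frac{1}{-5 + N}$)
$M{\left(T,I \right)} = - \frac{689}{207}$
$M{\left(154,325 \right)} + C{\left(b{\left(-23,1^{4} \right)},-688 \right)} = - \frac{689}{207} + \frac{1}{-5 - 23 \left(1 + 1^{4} \left(-23\right)\right)} = - \frac{689}{207} + \frac{1}{-5 - 23 \left(1 + 1 \left(-23\right)\right)} = - \frac{689}{207} + \frac{1}{-5 - 23 \left(1 - 23\right)} = - \frac{689}{207} + \frac{1}{-5 - -506} = - \frac{689}{207} + \frac{1}{-5 + 506} = - \frac{689}{207} + \frac{1}{501} = - \frac{114994}{34569}$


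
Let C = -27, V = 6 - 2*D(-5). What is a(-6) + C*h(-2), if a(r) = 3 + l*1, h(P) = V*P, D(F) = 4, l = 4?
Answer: -101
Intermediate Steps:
V = -2 (V = 6 - 2*4 = 6 - 8 = -2)
h(P) = -2*P
a(r) = 7 (a(r) = 3 + 4*1 = 3 + 4 = 7)
a(-6) + C*h(-2) = 7 - (-54)*(-2) = 7 - 27*4 = 7 - 108 = -101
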